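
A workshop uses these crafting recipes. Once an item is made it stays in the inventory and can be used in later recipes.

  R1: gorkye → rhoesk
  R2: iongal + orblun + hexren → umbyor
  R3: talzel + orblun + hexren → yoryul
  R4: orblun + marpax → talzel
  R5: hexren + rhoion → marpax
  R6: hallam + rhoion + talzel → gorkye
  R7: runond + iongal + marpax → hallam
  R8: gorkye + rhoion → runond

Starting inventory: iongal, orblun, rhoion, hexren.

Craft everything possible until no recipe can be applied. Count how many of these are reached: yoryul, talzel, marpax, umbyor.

4

Using R2, iongal, orblun, and hexren make umbyor.
hexren + rhoion → marpax (R5).
Using R4, orblun and marpax make talzel.
talzel + orblun + hexren → yoryul (R3).
yoryul: reached.
talzel: reached.
marpax: reached.
umbyor: reached.
All 4 are reached.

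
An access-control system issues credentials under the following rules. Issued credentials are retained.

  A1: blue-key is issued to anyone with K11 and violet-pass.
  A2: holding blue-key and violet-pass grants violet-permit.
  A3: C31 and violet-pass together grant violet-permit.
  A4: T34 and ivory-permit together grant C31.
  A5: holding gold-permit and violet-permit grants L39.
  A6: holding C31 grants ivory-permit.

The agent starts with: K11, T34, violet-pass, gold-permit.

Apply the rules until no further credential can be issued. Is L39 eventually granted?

Yes

Holding K11 and violet-pass grants blue-key (A1).
Holding blue-key and violet-pass grants violet-permit (A2).
Holding gold-permit and violet-permit grants L39 (A5).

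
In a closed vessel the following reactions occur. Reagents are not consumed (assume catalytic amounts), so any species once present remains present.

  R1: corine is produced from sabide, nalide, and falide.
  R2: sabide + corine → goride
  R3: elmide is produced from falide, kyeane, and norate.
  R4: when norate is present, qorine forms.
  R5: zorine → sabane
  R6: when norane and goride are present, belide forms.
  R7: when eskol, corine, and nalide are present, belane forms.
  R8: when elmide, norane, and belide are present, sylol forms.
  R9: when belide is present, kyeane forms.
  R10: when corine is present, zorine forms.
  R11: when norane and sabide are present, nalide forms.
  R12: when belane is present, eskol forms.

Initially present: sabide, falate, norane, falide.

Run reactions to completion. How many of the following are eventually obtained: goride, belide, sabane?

3

norane and sabide present → nalide forms (R11).
sabide, nalide, and falide present → corine forms (R1).
sabide and corine present → goride forms (R2).
corine present → zorine forms (R10).
norane and goride present → belide forms (R6).
zorine present → sabane forms (R5).
goride: reached.
belide: reached.
sabane: reached.
All 3 are reached.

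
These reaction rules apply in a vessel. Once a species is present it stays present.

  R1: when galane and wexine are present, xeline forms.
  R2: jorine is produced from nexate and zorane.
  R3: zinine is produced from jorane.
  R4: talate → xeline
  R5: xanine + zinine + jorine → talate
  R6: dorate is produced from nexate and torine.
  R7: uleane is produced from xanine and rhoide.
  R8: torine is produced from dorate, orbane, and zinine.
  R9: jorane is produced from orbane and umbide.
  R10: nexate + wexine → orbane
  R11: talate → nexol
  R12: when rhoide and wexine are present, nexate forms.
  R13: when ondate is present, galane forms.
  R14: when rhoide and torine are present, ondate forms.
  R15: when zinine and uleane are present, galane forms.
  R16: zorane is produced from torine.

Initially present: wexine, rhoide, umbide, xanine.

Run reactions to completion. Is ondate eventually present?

ondate would need rhoide and torine (R14), but torine never forms.

No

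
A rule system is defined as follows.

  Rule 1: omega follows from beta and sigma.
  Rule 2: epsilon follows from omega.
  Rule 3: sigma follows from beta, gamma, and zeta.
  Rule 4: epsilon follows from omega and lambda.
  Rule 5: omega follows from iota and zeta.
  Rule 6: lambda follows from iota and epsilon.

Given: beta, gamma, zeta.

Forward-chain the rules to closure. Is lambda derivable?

lambda would need iota and epsilon (Rule 6), but iota is never established.

No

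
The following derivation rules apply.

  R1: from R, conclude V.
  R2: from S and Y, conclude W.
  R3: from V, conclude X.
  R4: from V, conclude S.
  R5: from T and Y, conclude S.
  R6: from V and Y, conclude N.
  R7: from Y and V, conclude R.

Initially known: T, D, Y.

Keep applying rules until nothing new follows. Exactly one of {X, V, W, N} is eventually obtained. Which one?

T and Y hold, so S follows (R5).
From S and Y, R2 gives W.
X would need V (R3), but V is never established. N would need V and Y (R6), but V is never established. V would need R (R1), but R is never established.

W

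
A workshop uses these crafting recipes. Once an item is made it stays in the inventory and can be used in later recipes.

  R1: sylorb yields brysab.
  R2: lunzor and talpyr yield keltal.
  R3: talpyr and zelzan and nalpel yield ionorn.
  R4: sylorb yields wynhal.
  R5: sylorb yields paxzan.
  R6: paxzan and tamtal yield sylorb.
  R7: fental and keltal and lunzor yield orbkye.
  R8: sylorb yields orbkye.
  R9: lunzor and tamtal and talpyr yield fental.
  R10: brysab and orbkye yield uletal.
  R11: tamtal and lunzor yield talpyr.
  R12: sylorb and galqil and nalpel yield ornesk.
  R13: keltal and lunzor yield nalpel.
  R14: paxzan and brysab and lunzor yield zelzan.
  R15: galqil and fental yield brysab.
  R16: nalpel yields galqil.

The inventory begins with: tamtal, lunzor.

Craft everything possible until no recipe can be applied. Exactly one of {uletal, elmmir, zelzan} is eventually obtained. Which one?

uletal

tamtal and lunzor → talpyr (R11).
lunzor and tamtal and talpyr → fental (R9).
lunzor and talpyr → keltal (R2).
Using R7, fental, keltal, and lunzor make orbkye.
Using R13, keltal and lunzor make nalpel.
Using R16, nalpel makes galqil.
galqil and fental → brysab (R15).
Using R10, brysab and orbkye make uletal.
No rule produces elmmir, and it is not given. zelzan would need paxzan, brysab, and lunzor (R14), but paxzan is never obtained.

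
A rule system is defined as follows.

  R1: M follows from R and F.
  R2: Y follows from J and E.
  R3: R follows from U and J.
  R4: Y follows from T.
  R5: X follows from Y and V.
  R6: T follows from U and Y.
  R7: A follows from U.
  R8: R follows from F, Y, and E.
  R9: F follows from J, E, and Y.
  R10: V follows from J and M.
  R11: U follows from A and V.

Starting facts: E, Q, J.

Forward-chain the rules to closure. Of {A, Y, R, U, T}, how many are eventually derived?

2

J and E hold, so Y follows (R2).
J, E, and Y hold, so F follows (R9).
F, Y, and E hold, so R follows (R8).
A would need U (R7), but U is never established.
Y: reached.
R: reached.
U would need A and V (R11), but A is never established.
T would need U and Y (R6), but U is never established.
Reached: Y and R — 2 of the 5.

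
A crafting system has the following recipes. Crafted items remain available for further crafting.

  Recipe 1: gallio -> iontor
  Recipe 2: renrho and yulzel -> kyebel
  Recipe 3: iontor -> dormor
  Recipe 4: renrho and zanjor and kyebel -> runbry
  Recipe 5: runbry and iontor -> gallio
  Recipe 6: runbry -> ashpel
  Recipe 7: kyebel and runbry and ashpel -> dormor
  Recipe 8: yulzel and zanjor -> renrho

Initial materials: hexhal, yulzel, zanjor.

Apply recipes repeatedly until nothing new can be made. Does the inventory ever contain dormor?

Yes

Using Recipe 8, yulzel and zanjor make renrho.
renrho and yulzel -> kyebel (Recipe 2).
Using Recipe 4, renrho, zanjor, and kyebel make runbry.
runbry -> ashpel (Recipe 6).
kyebel and runbry and ashpel -> dormor (Recipe 7).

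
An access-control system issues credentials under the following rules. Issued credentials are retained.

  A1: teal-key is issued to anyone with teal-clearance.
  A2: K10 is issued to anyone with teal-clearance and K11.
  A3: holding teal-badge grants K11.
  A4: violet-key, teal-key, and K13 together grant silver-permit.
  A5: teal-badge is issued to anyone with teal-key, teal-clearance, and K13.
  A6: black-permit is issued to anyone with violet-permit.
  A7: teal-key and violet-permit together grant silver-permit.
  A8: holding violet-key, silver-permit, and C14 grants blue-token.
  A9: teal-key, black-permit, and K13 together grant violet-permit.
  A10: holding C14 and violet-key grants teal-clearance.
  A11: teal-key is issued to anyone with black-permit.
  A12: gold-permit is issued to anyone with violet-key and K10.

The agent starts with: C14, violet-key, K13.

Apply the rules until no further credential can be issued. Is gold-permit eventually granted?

Holding C14 and violet-key grants teal-clearance (A10).
Holding teal-clearance grants teal-key (A1).
Holding teal-key, teal-clearance, and K13 grants teal-badge (A5).
Holding teal-badge grants K11 (A3).
Holding teal-clearance and K11 grants K10 (A2).
Holding violet-key and K10 grants gold-permit (A12).

Yes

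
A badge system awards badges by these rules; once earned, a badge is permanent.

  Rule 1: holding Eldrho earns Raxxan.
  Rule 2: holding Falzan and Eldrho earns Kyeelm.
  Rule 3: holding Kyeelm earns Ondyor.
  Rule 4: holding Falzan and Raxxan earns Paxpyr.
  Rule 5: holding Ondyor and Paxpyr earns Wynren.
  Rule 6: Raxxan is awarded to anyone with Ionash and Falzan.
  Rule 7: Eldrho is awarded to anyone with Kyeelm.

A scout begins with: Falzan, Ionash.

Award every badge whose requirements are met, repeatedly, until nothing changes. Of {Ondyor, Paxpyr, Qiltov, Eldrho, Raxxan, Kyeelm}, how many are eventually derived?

With Ionash and Falzan, Raxxan is earned (Rule 6).
With Falzan and Raxxan, Paxpyr is earned (Rule 4).
Ondyor would need Kyeelm (Rule 3), but Kyeelm is never earned.
Paxpyr: reached.
No rule produces Qiltov, and it is not given.
Eldrho would need Kyeelm (Rule 7), but Kyeelm is never earned.
Raxxan: reached.
Kyeelm would need Falzan and Eldrho (Rule 2), but Eldrho is never earned.
Reached: Paxpyr and Raxxan — 2 of the 6.

2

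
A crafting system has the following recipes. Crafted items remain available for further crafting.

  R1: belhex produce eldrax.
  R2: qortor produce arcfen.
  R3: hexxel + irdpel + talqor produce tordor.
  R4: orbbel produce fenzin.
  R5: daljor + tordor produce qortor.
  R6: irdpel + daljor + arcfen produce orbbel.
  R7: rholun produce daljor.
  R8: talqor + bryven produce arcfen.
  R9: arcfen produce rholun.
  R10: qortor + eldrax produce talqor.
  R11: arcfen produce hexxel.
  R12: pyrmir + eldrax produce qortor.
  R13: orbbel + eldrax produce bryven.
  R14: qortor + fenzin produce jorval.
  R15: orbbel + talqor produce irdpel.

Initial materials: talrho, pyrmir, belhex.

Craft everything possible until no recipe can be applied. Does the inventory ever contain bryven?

bryven would need orbbel and eldrax (R13), but orbbel is never obtained.

No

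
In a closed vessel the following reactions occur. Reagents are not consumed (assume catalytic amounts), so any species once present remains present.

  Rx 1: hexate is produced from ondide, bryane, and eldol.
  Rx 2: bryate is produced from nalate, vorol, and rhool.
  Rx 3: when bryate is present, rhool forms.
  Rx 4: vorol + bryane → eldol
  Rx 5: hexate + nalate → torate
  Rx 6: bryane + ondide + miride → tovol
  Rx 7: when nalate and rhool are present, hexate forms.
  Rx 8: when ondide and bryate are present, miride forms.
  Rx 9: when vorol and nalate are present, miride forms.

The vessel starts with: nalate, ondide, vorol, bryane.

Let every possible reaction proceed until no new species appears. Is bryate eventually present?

bryate would need nalate, vorol, and rhool (Rx 2), but rhool never forms.

No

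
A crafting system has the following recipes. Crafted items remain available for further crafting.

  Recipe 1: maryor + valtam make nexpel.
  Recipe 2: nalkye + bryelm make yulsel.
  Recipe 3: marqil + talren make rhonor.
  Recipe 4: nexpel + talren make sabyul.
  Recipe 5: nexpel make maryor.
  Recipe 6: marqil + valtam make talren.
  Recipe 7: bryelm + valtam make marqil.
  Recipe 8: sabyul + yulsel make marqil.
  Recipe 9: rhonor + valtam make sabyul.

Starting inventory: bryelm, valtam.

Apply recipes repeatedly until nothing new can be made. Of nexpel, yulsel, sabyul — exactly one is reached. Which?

bryelm + valtam → marqil (Recipe 7).
Using Recipe 6, marqil and valtam make talren.
marqil + talren → rhonor (Recipe 3).
rhonor + valtam → sabyul (Recipe 9).
nexpel would need maryor and valtam (Recipe 1), but maryor is never obtained. yulsel would need nalkye and bryelm (Recipe 2), but nalkye is never obtained.

sabyul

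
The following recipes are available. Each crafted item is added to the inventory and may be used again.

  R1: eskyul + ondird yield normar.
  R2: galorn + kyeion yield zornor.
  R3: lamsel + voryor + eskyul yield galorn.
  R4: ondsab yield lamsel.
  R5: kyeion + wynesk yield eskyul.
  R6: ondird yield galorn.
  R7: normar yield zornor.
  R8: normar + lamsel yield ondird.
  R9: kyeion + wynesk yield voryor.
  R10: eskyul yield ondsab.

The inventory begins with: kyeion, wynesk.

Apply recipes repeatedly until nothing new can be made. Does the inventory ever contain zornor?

Using R5, kyeion and wynesk make eskyul.
kyeion + wynesk → voryor (R9).
eskyul → ondsab (R10).
ondsab → lamsel (R4).
Using R3, lamsel, voryor, and eskyul make galorn.
galorn + kyeion → zornor (R2).

Yes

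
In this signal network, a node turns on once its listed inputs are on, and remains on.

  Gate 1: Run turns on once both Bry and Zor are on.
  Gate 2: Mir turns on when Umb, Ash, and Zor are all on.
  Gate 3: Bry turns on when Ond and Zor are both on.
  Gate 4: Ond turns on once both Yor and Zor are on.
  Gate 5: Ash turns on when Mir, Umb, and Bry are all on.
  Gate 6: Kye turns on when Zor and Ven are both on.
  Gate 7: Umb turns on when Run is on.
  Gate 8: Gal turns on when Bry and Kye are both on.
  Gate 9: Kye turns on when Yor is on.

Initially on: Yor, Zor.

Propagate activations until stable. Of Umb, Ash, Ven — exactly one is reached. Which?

Umb

Gate 4: Yor and Zor on → Ond on.
Gate 3: Ond and Zor on → Bry on.
Gate 1: Bry and Zor on → Run on.
Gate 7: Run on → Umb on.
Ash would need Mir, Umb, and Bry (Gate 5), but Mir never turns on. No rule produces Ven, and it is not given.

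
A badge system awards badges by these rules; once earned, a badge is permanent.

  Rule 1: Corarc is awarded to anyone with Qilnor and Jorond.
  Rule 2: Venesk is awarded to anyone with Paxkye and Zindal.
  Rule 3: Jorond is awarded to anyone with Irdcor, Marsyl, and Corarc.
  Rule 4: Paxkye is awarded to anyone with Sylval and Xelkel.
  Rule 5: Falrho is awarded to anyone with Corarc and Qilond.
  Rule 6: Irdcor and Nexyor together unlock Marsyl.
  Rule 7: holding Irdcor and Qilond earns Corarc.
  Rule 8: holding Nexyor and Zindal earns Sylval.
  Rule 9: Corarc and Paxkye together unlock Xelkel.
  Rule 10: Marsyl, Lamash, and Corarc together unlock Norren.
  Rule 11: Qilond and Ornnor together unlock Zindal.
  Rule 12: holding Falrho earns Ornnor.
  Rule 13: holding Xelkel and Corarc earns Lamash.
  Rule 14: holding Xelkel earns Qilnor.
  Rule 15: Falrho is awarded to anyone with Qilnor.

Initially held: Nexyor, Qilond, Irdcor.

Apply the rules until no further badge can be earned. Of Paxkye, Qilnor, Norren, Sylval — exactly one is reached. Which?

With Irdcor and Qilond, Corarc is earned (Rule 7).
With Corarc and Qilond, Falrho is earned (Rule 5).
With Falrho, Ornnor is earned (Rule 12).
With Qilond and Ornnor, Zindal is earned (Rule 11).
With Nexyor and Zindal, Sylval is earned (Rule 8).
Qilnor would need Xelkel (Rule 14), but Xelkel is never earned. Paxkye would need Sylval and Xelkel (Rule 4), but Xelkel is never earned. Norren would need Marsyl, Lamash, and Corarc (Rule 10), but Lamash is never earned.

Sylval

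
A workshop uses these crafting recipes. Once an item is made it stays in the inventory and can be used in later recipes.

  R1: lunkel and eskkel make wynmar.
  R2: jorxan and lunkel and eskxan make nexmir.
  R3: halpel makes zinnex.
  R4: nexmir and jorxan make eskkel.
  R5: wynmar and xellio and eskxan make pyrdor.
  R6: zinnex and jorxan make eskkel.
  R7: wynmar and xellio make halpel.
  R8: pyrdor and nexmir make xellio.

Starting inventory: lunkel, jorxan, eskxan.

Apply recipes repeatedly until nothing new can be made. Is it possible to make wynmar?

Using R2, jorxan, lunkel, and eskxan make nexmir.
nexmir and jorxan → eskkel (R4).
Using R1, lunkel and eskkel make wynmar.

Yes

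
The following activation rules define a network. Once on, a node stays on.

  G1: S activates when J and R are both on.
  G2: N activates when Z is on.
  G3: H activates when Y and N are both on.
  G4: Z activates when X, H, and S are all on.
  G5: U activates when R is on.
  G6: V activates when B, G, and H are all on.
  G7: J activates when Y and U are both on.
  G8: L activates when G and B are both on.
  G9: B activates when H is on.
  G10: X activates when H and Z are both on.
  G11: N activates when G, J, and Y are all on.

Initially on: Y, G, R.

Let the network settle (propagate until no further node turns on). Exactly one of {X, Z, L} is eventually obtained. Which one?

R is on, so U activates (G5).
Y and U are on, so J activates (G7).
G11: G, J, and Y on → N on.
G3: Y and N on → H on.
G9: H on → B on.
G8: G and B on → L on.
X would need H and Z (G10), but Z never turns on. Z would need X, H, and S (G4), but X never turns on.

L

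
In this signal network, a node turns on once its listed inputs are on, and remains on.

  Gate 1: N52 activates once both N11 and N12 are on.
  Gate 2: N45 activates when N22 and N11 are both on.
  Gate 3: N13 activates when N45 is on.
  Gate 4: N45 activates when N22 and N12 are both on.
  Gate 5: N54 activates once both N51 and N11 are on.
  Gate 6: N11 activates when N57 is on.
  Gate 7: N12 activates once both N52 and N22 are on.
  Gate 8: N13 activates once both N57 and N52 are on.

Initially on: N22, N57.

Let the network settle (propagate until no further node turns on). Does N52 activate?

N52 would need N11 and N12 (Gate 1), but N12 never turns on.

No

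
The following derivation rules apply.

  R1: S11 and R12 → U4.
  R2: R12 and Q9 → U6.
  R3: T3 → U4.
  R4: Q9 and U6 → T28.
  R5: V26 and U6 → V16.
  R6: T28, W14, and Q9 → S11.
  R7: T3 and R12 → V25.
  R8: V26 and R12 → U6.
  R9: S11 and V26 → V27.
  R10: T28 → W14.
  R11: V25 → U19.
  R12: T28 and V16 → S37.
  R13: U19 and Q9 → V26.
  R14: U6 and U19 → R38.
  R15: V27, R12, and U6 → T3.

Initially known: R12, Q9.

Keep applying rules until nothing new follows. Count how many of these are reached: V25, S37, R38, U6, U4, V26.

R12 and Q9 hold, so U6 follows (R2).
Q9 and U6 hold, so T28 follows (R4).
From T28, R10 gives W14.
From T28, W14, and Q9, R6 gives S11.
From S11 and R12, R1 gives U4.
V25 would need T3 and R12 (R7), but T3 is never established.
S37 would need T28 and V16 (R12), but V16 is never established.
R38 would need U6 and U19 (R14), but U19 is never established.
U6: reached.
U4: reached.
V26 would need U19 and Q9 (R13), but U19 is never established.
Reached: U6 and U4 — 2 of the 6.

2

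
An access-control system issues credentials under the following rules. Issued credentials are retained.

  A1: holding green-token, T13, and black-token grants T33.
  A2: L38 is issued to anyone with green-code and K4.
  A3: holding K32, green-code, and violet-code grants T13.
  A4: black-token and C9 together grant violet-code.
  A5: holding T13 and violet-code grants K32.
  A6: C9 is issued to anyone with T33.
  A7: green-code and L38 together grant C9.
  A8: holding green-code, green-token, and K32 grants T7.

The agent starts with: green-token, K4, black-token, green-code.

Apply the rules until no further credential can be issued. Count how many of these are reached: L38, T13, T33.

Holding green-code and K4 grants L38 (A2).
L38: reached.
T13 would need K32, green-code, and violet-code (A3), but K32 is never granted.
T33 would need green-token, T13, and black-token (A1), but T13 is never granted.
Reached: L38 — 1 of the 3.

1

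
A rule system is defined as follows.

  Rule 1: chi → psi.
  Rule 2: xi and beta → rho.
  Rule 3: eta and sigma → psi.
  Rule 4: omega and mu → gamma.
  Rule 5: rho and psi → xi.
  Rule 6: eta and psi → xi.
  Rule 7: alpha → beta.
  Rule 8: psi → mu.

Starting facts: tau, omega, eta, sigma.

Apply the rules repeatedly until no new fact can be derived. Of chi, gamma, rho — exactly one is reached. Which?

From eta and sigma, Rule 3 gives psi.
psi holds, so mu follows (Rule 8).
From omega and mu, Rule 4 gives gamma.
rho would need xi and beta (Rule 2), but beta is never established. No rule produces chi, and it is not given.

gamma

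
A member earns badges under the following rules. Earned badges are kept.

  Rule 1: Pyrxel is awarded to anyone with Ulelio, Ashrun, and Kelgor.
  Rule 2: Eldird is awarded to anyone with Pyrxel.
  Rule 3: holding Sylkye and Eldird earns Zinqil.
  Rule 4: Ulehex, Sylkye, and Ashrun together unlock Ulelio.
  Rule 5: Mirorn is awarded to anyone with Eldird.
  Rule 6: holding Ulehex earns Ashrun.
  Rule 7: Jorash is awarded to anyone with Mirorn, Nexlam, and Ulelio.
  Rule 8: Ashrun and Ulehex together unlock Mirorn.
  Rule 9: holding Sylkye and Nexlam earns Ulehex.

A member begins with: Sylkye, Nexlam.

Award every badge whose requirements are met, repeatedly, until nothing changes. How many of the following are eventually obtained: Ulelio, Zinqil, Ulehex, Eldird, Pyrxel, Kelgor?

2

With Sylkye and Nexlam, Ulehex is earned (Rule 9).
With Ulehex, Ashrun is earned (Rule 6).
With Ulehex, Sylkye, and Ashrun, Ulelio is earned (Rule 4).
Ulelio: reached.
Zinqil would need Sylkye and Eldird (Rule 3), but Eldird is never earned.
Ulehex: reached.
Eldird would need Pyrxel (Rule 2), but Pyrxel is never earned.
Pyrxel would need Ulelio, Ashrun, and Kelgor (Rule 1), but Kelgor is never earned.
No rule produces Kelgor, and it is not given.
Reached: Ulelio and Ulehex — 2 of the 6.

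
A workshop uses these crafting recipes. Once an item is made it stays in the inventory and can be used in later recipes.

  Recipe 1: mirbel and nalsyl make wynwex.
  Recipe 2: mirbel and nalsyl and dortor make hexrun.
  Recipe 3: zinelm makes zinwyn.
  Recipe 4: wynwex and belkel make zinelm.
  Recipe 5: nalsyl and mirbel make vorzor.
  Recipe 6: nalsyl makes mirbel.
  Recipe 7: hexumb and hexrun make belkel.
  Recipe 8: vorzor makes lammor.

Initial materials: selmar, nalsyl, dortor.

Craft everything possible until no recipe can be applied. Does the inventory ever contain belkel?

No

belkel would need hexumb and hexrun (Recipe 7), but hexumb is never obtained.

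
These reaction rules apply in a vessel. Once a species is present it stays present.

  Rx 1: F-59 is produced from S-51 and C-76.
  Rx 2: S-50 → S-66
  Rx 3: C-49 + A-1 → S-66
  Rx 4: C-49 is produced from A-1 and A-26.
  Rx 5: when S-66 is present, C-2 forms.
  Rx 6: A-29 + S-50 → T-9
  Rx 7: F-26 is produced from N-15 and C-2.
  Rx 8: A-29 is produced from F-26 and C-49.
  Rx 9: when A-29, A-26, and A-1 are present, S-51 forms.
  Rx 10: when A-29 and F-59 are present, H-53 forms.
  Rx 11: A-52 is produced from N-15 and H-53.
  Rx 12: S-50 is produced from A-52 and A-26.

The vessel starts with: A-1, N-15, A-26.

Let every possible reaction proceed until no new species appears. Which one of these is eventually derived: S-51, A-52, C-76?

A-1 and A-26 present → C-49 forms (Rx 4).
C-49 and A-1 present → S-66 forms (Rx 3).
S-66 present → C-2 forms (Rx 5).
N-15 and C-2 present → F-26 forms (Rx 7).
F-26 and C-49 present → A-29 forms (Rx 8).
A-29, A-26, and A-1 present → S-51 forms (Rx 9).
A-52 would need N-15 and H-53 (Rx 11), but H-53 never forms. No rule produces C-76, and it is not given.

S-51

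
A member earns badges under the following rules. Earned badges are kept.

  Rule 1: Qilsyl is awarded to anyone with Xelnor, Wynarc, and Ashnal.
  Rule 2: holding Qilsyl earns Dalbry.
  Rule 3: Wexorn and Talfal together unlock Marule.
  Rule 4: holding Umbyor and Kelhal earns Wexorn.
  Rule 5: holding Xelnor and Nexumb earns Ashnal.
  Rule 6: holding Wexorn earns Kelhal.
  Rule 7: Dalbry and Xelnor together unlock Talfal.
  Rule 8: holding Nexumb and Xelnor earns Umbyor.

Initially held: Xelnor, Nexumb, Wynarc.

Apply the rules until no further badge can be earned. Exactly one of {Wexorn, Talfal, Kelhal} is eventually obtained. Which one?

With Xelnor and Nexumb, Ashnal is earned (Rule 5).
With Xelnor, Wynarc, and Ashnal, Qilsyl is earned (Rule 1).
With Qilsyl, Dalbry is earned (Rule 2).
With Dalbry and Xelnor, Talfal is earned (Rule 7).
Kelhal would need Wexorn (Rule 6), but Wexorn is never earned. Wexorn would need Umbyor and Kelhal (Rule 4), but Kelhal is never earned.

Talfal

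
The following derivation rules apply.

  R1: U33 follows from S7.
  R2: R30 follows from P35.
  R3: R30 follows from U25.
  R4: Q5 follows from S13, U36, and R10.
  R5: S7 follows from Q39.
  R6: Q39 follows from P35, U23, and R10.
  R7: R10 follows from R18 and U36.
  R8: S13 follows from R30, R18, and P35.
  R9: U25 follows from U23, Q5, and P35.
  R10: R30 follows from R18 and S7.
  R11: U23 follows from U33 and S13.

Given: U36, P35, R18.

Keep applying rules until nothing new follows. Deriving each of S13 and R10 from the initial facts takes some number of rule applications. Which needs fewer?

R10: R18 and U36 hold, so R10 follows (R7). [1 rule application]
S13: P35 holds, so R30 follows (R2). From R30, R18, and P35, R8 gives S13. [2 rule applications]
R10 needs fewer.

R10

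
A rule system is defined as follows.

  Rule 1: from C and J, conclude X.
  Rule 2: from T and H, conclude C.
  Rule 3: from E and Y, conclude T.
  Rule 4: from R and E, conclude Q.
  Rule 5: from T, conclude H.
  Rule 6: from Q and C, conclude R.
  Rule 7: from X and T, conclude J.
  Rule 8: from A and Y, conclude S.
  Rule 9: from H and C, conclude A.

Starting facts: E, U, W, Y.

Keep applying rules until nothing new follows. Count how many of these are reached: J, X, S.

From E and Y, Rule 3 gives T.
T holds, so H follows (Rule 5).
From T and H, Rule 2 gives C.
From H and C, Rule 9 gives A.
A and Y hold, so S follows (Rule 8).
J would need X and T (Rule 7), but X is never established.
X would need C and J (Rule 1), but J is never established.
S: reached.
Reached: S — 1 of the 3.

1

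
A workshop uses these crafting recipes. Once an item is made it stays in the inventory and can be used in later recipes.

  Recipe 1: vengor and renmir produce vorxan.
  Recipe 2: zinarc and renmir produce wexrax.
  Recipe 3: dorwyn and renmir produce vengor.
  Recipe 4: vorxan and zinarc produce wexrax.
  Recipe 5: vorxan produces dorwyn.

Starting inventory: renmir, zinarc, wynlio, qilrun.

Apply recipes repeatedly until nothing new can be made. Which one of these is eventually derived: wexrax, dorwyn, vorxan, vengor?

Using Recipe 2, zinarc and renmir make wexrax.
vengor would need dorwyn and renmir (Recipe 3), but dorwyn is never obtained. dorwyn would need vorxan (Recipe 5), but vorxan is never obtained. vorxan would need vengor and renmir (Recipe 1), but vengor is never obtained.

wexrax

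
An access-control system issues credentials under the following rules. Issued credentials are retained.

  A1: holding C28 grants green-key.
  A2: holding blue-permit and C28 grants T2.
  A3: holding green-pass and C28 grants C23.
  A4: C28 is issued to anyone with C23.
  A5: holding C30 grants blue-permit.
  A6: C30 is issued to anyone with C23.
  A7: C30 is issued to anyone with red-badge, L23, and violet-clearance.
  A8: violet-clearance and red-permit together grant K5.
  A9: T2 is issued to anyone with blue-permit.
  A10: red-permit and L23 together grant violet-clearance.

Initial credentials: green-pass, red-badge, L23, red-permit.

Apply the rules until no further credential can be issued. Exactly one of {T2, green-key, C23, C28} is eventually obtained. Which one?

Holding red-permit and L23 grants violet-clearance (A10).
Holding red-badge, L23, and violet-clearance grants C30 (A7).
Holding C30 grants blue-permit (A5).
Holding blue-permit grants T2 (A9).
C28 would need C23 (A4), but C23 is never granted. C23 would need green-pass and C28 (A3), but C28 is never granted. green-key would need C28 (A1), but C28 is never granted.

T2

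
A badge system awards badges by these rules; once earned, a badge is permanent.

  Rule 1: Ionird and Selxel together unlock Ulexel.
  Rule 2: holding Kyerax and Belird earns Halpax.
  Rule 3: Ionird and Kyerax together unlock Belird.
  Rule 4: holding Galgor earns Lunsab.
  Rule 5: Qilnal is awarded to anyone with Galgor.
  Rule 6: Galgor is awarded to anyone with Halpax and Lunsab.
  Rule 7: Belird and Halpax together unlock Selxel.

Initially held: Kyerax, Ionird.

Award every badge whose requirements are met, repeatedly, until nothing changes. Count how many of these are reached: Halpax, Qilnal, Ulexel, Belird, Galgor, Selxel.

With Ionird and Kyerax, Belird is earned (Rule 3).
With Kyerax and Belird, Halpax is earned (Rule 2).
With Belird and Halpax, Selxel is earned (Rule 7).
With Ionird and Selxel, Ulexel is earned (Rule 1).
Halpax: reached.
Qilnal would need Galgor (Rule 5), but Galgor is never earned.
Ulexel: reached.
Belird: reached.
Galgor would need Halpax and Lunsab (Rule 6), but Lunsab is never earned.
Selxel: reached.
Reached: Halpax, Ulexel, Belird, and Selxel — 4 of the 6.

4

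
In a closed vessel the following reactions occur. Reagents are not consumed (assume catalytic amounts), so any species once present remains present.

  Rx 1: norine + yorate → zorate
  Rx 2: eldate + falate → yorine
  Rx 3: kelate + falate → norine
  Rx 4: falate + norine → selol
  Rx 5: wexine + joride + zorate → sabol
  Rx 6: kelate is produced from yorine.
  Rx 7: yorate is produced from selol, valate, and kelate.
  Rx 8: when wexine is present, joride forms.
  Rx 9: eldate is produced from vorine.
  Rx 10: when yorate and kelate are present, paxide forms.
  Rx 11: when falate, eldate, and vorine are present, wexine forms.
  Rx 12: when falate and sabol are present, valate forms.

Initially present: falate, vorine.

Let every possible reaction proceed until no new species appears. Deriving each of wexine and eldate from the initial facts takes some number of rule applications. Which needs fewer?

eldate

eldate: vorine present → eldate forms (Rx 9). [1 rule application]
wexine: vorine present → eldate forms (Rx 9). falate, eldate, and vorine present → wexine forms (Rx 11). [2 rule applications]
eldate needs fewer.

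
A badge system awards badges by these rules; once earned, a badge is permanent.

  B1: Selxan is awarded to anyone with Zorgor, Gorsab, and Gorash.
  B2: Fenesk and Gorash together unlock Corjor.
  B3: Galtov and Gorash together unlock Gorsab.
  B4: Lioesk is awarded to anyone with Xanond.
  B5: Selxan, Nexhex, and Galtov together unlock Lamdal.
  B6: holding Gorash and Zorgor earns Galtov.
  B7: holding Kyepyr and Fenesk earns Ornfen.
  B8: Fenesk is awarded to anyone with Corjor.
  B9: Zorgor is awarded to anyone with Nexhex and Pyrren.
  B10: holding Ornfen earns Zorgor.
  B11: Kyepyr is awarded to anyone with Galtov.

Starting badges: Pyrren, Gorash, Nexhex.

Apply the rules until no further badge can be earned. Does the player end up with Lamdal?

Yes

With Nexhex and Pyrren, Zorgor is earned (B9).
With Gorash and Zorgor, Galtov is earned (B6).
With Galtov and Gorash, Gorsab is earned (B3).
With Zorgor, Gorsab, and Gorash, Selxan is earned (B1).
With Selxan, Nexhex, and Galtov, Lamdal is earned (B5).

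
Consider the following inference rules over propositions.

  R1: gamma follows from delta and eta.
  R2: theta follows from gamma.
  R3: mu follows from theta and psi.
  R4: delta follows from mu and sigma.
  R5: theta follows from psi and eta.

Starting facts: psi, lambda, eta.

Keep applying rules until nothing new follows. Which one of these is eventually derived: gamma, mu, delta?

psi and eta hold, so theta follows (R5).
theta and psi hold, so mu follows (R3).
delta would need mu and sigma (R4), but sigma is never established. gamma would need delta and eta (R1), but delta is never established.

mu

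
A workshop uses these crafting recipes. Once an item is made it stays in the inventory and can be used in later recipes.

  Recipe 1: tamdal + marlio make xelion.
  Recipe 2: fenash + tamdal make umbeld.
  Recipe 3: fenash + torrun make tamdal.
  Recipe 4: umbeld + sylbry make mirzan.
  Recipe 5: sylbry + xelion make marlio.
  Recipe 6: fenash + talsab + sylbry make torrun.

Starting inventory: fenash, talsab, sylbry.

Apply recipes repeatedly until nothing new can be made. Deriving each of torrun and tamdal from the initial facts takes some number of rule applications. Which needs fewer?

torrun: Using Recipe 6, fenash, talsab, and sylbry make torrun. [1 rule application]
tamdal: Using Recipe 6, fenash, talsab, and sylbry make torrun. fenash + torrun → tamdal (Recipe 3). [2 rule applications]
torrun needs fewer.

torrun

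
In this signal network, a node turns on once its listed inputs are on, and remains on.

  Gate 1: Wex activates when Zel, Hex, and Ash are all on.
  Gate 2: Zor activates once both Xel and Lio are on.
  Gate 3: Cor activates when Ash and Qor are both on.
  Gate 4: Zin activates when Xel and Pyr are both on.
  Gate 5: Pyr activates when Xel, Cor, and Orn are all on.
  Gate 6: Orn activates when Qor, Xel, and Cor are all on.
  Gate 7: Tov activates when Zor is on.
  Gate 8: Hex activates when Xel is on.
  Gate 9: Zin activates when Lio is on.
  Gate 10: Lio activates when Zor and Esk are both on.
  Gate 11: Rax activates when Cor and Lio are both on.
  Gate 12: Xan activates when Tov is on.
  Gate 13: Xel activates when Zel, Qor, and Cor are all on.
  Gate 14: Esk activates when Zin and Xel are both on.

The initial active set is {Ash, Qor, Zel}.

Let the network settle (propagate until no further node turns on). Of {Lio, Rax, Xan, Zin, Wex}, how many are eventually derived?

2

Gate 3: Ash and Qor on → Cor on.
Gate 13: Zel, Qor, and Cor on → Xel on.
Qor, Xel, and Cor are on, so Orn activates (Gate 6).
Gate 8: Xel on → Hex on.
Gate 5: Xel, Cor, and Orn on → Pyr on.
Gate 1: Zel, Hex, and Ash on → Wex on.
Xel and Pyr are on, so Zin activates (Gate 4).
Lio would need Zor and Esk (Gate 10), but Zor never turns on.
Rax would need Cor and Lio (Gate 11), but Lio never turns on.
Xan would need Tov (Gate 12), but Tov never turns on.
Zin: reached.
Wex: reached.
Reached: Zin and Wex — 2 of the 5.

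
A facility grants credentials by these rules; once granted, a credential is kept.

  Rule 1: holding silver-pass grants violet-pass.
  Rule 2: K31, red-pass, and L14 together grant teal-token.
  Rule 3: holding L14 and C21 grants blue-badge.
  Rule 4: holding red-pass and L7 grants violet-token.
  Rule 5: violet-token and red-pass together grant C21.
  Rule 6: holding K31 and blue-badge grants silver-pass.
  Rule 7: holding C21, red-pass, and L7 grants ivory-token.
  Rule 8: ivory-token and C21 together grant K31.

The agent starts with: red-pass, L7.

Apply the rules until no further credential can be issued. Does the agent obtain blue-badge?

blue-badge would need L14 and C21 (Rule 3), but L14 is never granted.

No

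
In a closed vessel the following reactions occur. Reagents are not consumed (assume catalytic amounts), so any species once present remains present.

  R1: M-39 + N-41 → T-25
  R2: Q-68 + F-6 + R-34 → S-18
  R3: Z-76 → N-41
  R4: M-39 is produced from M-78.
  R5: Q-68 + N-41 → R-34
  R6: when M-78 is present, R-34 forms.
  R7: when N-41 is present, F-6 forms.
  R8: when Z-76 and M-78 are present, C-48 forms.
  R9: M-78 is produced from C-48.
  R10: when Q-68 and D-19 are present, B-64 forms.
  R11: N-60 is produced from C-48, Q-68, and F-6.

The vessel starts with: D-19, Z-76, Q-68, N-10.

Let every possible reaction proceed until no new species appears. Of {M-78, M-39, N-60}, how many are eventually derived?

0

M-78 would need C-48 (R9), but C-48 never forms.
M-39 would need M-78 (R4), but M-78 never forms.
N-60 would need C-48, Q-68, and F-6 (R11), but C-48 never forms.
None of the 3 are reached.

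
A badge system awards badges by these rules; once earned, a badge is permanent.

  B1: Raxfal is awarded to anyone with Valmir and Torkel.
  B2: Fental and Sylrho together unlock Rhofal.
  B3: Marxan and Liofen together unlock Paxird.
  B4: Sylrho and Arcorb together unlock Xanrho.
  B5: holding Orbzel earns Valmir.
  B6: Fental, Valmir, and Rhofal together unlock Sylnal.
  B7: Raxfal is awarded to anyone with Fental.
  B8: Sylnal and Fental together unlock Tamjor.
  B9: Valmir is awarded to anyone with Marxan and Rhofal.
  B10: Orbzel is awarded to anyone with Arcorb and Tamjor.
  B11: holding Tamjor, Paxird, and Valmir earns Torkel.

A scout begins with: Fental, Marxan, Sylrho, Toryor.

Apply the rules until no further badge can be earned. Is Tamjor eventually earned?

Yes

With Fental and Sylrho, Rhofal is earned (B2).
With Marxan and Rhofal, Valmir is earned (B9).
With Fental, Valmir, and Rhofal, Sylnal is earned (B6).
With Sylnal and Fental, Tamjor is earned (B8).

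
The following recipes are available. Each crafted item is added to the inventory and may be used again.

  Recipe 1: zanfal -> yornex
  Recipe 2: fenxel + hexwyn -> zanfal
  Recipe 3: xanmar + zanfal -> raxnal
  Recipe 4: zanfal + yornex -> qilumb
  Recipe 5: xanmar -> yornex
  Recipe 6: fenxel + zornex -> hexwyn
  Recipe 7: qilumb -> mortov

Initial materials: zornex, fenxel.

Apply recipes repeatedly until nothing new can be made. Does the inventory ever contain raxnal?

raxnal would need xanmar and zanfal (Recipe 3), but xanmar is never obtained.

No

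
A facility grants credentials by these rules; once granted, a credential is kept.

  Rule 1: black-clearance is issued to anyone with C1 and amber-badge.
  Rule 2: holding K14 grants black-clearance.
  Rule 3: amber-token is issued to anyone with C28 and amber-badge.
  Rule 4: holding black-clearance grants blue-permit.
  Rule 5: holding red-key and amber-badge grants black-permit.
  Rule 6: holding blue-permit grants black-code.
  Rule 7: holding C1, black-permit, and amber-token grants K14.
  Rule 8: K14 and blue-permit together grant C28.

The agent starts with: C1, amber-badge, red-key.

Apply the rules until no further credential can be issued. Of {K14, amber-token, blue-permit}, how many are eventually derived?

Holding C1 and amber-badge grants black-clearance (Rule 1).
Holding black-clearance grants blue-permit (Rule 4).
K14 would need C1, black-permit, and amber-token (Rule 7), but amber-token is never granted.
amber-token would need C28 and amber-badge (Rule 3), but C28 is never granted.
blue-permit: reached.
Reached: blue-permit — 1 of the 3.

1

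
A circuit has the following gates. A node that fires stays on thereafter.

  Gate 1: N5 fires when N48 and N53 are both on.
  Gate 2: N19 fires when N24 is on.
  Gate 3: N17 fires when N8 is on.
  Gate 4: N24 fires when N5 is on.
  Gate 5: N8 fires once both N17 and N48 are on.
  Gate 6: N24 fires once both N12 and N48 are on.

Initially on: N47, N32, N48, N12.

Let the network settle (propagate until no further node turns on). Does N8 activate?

N8 would need N17 and N48 (Gate 5), but N17 never turns on.

No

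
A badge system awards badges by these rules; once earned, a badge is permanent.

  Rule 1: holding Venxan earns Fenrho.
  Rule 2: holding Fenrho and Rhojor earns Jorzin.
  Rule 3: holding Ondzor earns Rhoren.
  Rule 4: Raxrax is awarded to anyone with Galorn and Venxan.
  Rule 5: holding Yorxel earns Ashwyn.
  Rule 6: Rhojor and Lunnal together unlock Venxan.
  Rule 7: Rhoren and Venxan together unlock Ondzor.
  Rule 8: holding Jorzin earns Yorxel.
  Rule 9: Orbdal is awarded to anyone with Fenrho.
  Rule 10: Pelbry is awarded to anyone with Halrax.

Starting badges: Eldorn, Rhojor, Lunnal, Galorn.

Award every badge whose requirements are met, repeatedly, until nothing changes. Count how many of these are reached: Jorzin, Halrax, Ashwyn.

With Rhojor and Lunnal, Venxan is earned (Rule 6).
With Venxan, Fenrho is earned (Rule 1).
With Fenrho and Rhojor, Jorzin is earned (Rule 2).
With Jorzin, Yorxel is earned (Rule 8).
With Yorxel, Ashwyn is earned (Rule 5).
Jorzin: reached.
No rule produces Halrax, and it is not given.
Ashwyn: reached.
Reached: Jorzin and Ashwyn — 2 of the 3.

2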